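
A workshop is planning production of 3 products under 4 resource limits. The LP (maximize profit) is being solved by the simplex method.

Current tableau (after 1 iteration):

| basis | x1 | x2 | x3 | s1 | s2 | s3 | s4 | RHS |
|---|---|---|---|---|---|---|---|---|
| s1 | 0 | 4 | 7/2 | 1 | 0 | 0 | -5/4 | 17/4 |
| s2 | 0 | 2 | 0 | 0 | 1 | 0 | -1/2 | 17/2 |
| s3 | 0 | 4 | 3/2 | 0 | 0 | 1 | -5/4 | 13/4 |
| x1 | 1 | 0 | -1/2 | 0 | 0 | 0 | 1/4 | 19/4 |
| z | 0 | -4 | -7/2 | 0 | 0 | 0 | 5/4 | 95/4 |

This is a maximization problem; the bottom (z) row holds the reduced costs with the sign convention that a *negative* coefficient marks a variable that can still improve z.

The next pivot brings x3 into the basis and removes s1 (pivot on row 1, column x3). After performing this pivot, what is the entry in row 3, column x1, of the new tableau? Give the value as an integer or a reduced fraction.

Pivot element is row 1, column x3: 7/2.
Normalize row 1: new (row 1, x1) = 0/(7/2) = 0.
row 3 ← row 3 − (3/2)·(new row 1): 0 − (3/2)·0 = 0.

0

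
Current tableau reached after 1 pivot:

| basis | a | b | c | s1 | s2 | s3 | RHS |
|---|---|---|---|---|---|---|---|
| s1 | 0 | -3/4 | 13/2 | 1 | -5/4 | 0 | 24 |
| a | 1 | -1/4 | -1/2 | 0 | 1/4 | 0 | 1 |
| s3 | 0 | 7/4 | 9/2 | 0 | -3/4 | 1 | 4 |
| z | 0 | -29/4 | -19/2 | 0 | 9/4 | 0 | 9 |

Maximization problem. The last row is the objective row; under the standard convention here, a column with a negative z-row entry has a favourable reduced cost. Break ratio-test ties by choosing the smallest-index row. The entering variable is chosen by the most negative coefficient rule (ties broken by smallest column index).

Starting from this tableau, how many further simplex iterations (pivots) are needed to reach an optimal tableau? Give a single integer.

pivot: c in, s3 out → z = 157/9
pivot: b in, c out → z = 179/7
pivot: s2 in, a out → z = 35
No improving column remains; optimal.

3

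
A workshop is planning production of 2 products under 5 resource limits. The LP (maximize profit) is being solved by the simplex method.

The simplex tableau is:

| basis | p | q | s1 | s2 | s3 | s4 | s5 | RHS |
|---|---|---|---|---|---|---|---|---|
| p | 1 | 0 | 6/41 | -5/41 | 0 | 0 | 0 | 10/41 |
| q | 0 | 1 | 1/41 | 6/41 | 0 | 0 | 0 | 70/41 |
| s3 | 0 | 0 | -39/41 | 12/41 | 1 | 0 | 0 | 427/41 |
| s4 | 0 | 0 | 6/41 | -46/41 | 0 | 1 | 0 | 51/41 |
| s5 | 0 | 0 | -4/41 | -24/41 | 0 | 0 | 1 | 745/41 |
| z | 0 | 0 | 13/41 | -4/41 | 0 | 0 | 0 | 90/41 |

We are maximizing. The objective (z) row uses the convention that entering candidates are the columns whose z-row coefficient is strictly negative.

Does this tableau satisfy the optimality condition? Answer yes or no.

no

Column s2 has objective-row coefficient -4/41, which is negative; an improving pivot exists, so not yet optimal.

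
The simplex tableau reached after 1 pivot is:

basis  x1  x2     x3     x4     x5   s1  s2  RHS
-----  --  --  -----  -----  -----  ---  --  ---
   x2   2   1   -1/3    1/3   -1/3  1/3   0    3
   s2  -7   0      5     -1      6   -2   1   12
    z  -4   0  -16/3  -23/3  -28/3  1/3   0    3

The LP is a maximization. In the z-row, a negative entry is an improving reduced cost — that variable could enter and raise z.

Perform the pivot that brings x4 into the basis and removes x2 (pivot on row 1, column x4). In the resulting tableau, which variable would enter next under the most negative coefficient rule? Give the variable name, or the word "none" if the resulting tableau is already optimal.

Pivot element 1/3. New z-row = old z-row − (-23/3)·(row 1/(1/3)).
Updated z-row coefficients: x1: 42, x2: 23, x3: -13, x4: 0, x5: -17, s1: 8, s2: 0.
The most negative is -17 in column x5, so x5 would enter next.

x5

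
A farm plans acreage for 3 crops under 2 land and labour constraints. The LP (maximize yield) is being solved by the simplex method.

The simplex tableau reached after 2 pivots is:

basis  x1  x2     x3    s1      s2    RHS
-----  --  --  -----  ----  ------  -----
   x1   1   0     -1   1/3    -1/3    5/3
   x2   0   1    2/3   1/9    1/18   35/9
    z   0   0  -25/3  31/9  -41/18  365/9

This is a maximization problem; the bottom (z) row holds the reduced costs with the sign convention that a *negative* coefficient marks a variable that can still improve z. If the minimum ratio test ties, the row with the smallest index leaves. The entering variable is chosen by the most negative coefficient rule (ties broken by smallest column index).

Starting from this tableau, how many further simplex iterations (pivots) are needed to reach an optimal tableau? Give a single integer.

2

pivot: x3 in, x2 out → z = 535/6
pivot: s2 in, x3 out → z = 200
No improving column remains; optimal.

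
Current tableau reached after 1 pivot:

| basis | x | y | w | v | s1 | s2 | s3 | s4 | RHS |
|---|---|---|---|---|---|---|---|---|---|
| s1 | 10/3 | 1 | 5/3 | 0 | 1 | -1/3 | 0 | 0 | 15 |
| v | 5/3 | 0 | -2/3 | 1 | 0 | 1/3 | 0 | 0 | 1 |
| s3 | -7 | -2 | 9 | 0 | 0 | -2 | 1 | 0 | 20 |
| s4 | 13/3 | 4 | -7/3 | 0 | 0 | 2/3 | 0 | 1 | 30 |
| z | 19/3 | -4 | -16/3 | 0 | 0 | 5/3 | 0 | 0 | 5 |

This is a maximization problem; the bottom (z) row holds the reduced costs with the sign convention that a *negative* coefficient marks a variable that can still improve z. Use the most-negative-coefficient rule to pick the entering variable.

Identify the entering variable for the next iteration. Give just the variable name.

Objective-row coefficients: x: 19/3, y: -4, w: -16/3, v: 0, s1: 0, s2: 5/3, s3: 0, s4: 0.
The most negative is -16/3 in column w, so w enters.

w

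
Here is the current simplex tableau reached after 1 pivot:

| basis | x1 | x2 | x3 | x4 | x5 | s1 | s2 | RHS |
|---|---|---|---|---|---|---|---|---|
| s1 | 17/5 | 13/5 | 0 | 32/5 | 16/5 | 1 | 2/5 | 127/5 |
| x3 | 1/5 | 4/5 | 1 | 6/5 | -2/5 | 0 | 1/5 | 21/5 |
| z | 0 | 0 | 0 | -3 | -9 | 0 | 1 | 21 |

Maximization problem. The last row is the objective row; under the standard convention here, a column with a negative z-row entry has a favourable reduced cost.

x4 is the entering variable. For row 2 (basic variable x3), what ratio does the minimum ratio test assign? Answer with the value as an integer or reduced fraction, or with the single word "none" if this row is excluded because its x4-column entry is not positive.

Ratio = RHS / (x4 entry) = (21/5) / (6/5) = 7/2.

7/2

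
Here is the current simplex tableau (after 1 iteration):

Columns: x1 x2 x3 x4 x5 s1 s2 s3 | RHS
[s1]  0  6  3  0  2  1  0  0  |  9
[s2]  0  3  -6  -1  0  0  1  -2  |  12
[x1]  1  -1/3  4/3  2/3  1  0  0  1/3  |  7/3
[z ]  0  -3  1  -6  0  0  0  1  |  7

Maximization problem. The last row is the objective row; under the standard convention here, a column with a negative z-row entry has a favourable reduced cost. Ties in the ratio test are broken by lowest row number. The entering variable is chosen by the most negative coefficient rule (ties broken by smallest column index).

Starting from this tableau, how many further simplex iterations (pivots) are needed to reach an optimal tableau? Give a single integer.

2

pivot: x4 in, x1 out → z = 28
pivot: x2 in, s1 out → z = 37
No improving column remains; optimal.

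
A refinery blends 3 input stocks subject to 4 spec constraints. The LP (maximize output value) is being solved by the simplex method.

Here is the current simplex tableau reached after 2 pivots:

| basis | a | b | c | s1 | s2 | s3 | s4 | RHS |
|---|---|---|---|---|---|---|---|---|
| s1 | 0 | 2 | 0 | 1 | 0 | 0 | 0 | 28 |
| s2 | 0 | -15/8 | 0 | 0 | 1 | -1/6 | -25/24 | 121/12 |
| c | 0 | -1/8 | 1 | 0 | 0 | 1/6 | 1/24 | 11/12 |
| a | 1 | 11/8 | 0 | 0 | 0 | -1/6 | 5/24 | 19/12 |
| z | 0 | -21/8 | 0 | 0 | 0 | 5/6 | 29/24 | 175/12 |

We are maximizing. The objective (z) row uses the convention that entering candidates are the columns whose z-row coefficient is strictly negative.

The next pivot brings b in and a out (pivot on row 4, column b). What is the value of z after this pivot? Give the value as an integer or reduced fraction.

581/33

Minimum ratio for b: (19/12)/(11/8) = 38/33.
z changes by −(z-row coeff of b)·ratio = −(-21/8)·(38/33) = 133/44.
New z = 175/12 + (133/44) = 581/33.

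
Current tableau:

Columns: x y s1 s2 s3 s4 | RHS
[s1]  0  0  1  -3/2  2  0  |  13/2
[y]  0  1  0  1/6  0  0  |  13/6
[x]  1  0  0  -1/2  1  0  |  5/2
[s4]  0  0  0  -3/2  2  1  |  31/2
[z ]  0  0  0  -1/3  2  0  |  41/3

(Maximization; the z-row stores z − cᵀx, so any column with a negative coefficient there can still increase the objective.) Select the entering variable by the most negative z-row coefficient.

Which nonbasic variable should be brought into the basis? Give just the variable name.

Objective-row coefficients: x: 0, y: 0, s1: 0, s2: -1/3, s3: 2, s4: 0.
The most negative is -1/3 in column s2, so s2 enters.

s2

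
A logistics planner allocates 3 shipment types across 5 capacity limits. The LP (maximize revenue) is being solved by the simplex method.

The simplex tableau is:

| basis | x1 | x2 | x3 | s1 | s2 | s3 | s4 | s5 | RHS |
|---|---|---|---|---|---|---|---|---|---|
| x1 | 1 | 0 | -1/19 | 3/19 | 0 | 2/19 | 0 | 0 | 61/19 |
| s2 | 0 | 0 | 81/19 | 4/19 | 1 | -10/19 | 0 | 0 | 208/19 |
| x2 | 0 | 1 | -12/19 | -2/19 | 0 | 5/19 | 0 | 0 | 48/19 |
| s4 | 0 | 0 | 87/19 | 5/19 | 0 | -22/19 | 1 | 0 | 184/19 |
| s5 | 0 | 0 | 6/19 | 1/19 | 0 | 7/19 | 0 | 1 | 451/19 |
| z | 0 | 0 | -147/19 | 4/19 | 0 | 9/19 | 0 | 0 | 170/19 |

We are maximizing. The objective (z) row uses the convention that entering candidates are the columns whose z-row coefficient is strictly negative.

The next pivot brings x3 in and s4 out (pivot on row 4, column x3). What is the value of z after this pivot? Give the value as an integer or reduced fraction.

Minimum ratio for x3: (184/19)/(87/19) = 184/87.
z changes by −(z-row coeff of x3)·ratio = −(-147/19)·(184/87) = 9016/551.
New z = 170/19 + (9016/551) = 734/29.

734/29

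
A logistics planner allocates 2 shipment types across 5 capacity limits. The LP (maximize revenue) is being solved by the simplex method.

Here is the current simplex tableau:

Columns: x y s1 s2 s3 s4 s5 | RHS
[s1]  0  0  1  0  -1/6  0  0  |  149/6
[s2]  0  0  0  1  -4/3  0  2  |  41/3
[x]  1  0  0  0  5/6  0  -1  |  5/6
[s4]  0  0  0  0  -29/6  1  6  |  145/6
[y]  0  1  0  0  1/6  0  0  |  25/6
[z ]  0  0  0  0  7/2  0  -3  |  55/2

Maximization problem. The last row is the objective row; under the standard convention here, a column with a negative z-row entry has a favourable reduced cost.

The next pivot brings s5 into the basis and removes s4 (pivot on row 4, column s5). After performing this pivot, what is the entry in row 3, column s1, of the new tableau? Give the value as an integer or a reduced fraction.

Pivot element is row 4, column s5: 6.
Normalize row 4: new (row 4, s1) = 0/6 = 0.
row 3 ← row 3 − (-1)·(new row 4): 0 − (-1)·0 = 0.

0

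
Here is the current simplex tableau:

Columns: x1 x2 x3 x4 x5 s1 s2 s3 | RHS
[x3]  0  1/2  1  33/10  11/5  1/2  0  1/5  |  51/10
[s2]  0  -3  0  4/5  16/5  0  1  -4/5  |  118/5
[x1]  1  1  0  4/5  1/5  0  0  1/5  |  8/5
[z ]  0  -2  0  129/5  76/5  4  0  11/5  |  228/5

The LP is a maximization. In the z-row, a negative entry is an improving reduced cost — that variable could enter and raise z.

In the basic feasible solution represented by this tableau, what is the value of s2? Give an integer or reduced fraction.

118/5

s2 is basic (row 2); its value is the RHS of that row: 118/5.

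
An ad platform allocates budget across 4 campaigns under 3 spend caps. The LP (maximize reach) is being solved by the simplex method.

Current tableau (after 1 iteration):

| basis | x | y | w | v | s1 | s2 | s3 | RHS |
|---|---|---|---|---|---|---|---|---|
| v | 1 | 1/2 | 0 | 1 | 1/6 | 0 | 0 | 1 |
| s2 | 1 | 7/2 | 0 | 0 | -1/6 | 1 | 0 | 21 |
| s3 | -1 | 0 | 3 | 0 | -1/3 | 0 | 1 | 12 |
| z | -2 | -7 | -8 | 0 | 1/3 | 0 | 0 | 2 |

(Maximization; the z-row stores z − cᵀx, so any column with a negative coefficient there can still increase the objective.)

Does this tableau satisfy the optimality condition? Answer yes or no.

no

Column x has objective-row coefficient -2, which is negative; an improving pivot exists, so not yet optimal.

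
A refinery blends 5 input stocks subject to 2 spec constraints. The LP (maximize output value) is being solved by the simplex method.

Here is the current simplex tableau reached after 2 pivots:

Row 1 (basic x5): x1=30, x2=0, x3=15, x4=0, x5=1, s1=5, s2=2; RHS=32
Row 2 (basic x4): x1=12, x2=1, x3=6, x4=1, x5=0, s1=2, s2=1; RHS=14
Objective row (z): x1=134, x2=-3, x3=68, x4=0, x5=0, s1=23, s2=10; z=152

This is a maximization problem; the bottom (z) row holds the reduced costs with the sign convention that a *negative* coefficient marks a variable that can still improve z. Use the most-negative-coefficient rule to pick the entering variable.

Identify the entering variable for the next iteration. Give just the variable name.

x2

Objective-row coefficients: x1: 134, x2: -3, x3: 68, x4: 0, x5: 0, s1: 23, s2: 10.
The most negative is -3 in column x2, so x2 enters.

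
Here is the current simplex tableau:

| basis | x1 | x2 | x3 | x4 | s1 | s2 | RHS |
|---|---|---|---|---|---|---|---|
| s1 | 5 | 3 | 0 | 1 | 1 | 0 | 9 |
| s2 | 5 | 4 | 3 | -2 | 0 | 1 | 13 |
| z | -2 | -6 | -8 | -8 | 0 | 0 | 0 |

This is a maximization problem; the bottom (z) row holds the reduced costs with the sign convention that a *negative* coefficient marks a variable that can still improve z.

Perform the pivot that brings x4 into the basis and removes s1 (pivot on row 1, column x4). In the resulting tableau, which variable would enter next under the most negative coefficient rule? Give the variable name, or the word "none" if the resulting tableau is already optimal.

Pivot element 1. New z-row = old z-row − (-8)·(row 1/1).
Updated z-row coefficients: x1: 38, x2: 18, x3: -8, x4: 0, s1: 8, s2: 0.
The most negative is -8 in column x3, so x3 would enter next.

x3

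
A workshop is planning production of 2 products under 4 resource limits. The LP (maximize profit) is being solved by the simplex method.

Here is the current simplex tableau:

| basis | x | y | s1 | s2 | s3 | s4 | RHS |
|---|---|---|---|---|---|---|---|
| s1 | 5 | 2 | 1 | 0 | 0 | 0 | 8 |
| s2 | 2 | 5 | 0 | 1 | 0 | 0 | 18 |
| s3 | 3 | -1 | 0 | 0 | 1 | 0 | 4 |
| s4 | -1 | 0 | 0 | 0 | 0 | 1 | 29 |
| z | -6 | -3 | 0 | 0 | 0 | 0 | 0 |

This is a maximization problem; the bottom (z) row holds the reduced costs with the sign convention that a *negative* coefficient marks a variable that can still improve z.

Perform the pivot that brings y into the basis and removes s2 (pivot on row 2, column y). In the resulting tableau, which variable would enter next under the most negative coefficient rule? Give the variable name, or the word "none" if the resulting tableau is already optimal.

x

Pivot element 5. New z-row = old z-row − (-3)·(row 2/5).
Updated z-row coefficients: x: -24/5, y: 0, s1: 0, s2: 3/5, s3: 0, s4: 0.
The most negative is -24/5 in column x, so x would enter next.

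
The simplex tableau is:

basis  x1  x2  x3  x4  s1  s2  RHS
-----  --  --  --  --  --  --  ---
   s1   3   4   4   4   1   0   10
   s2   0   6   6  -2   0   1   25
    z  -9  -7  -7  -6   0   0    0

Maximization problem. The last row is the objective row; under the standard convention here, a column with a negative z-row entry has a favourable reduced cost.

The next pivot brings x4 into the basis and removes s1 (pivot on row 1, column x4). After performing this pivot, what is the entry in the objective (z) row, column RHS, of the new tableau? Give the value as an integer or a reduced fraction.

15

Pivot element is row 1, column x4: 4.
Normalize row 1: new (row 1, RHS) = 10/4 = 5/2.
z-row ← z-row − (-6)·(new row 1): 0 − (-6)·(5/2) = 15.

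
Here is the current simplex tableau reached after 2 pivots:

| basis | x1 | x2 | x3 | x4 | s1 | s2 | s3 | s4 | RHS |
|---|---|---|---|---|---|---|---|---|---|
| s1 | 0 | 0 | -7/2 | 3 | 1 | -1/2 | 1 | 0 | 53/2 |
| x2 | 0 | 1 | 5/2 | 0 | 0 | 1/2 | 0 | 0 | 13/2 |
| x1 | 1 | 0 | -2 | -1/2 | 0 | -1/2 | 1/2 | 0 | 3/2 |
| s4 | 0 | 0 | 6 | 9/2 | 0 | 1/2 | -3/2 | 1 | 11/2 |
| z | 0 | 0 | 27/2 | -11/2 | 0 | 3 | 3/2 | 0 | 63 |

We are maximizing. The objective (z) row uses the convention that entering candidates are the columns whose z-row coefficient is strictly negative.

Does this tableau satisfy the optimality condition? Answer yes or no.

no

Column x4 has objective-row coefficient -11/2, which is negative; an improving pivot exists, so not yet optimal.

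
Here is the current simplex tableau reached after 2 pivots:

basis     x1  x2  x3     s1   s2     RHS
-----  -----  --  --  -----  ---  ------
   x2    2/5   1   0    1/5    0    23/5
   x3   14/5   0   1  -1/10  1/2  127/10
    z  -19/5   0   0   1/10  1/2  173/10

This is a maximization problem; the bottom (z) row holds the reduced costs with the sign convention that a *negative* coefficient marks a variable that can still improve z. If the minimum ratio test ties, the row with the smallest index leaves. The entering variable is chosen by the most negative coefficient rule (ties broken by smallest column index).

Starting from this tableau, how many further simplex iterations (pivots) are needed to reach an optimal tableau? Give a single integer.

pivot: x1 in, x3 out → z = 967/28
pivot: s1 in, x2 out → z = 35
No improving column remains; optimal.

2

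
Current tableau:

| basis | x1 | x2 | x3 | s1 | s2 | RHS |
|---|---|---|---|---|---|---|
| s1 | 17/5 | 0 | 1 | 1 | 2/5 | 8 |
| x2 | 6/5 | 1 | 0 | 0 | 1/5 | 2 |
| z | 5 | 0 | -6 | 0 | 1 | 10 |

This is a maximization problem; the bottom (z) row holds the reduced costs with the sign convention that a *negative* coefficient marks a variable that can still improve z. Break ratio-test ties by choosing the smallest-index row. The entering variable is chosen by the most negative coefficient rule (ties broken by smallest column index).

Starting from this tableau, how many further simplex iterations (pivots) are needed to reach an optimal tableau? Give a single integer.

pivot: x3 in, s1 out → z = 58
No improving column remains; optimal.

1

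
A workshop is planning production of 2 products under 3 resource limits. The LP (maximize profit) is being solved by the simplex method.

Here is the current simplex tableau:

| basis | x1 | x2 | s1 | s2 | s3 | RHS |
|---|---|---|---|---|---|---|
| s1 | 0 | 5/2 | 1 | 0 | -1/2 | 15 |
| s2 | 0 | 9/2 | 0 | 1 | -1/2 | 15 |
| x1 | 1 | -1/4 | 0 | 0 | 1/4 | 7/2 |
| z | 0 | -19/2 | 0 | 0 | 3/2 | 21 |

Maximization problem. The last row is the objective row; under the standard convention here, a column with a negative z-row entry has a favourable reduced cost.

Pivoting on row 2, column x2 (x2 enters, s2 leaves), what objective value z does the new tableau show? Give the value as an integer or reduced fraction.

158/3

Minimum ratio for x2: 15/(9/2) = 10/3.
z changes by −(z-row coeff of x2)·ratio = −(-19/2)·(10/3) = 95/3.
New z = 21 + (95/3) = 158/3.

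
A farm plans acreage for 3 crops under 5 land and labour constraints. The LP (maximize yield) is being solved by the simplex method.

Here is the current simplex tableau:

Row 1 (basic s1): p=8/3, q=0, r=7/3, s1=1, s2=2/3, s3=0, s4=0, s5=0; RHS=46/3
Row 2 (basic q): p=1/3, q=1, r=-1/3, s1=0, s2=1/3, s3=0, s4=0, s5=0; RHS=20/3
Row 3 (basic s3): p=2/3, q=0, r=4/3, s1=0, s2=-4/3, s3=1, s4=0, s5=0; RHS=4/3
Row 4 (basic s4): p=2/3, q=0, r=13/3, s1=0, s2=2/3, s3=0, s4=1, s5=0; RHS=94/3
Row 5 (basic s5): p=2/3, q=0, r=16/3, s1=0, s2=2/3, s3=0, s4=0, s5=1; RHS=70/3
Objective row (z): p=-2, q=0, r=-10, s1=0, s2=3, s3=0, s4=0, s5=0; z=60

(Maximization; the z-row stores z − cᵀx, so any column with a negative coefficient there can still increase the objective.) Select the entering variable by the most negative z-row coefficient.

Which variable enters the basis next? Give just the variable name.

Objective-row coefficients: p: -2, q: 0, r: -10, s1: 0, s2: 3, s3: 0, s4: 0, s5: 0.
The most negative is -10 in column r, so r enters.

r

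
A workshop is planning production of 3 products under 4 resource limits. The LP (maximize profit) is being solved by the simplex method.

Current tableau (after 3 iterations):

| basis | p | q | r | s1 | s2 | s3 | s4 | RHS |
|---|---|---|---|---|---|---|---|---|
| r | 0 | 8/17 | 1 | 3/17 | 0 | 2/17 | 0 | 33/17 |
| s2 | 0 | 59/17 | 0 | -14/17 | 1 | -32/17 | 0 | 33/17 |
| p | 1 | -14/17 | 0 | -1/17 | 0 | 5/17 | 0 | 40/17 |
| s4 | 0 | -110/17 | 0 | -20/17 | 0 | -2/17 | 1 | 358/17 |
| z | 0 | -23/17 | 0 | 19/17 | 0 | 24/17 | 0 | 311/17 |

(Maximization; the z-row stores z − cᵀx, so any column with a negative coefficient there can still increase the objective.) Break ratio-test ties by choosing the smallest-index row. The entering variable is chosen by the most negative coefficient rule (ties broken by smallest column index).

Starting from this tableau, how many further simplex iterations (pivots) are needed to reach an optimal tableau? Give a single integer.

pivot: q in, s2 out → z = 1124/59
No improving column remains; optimal.

1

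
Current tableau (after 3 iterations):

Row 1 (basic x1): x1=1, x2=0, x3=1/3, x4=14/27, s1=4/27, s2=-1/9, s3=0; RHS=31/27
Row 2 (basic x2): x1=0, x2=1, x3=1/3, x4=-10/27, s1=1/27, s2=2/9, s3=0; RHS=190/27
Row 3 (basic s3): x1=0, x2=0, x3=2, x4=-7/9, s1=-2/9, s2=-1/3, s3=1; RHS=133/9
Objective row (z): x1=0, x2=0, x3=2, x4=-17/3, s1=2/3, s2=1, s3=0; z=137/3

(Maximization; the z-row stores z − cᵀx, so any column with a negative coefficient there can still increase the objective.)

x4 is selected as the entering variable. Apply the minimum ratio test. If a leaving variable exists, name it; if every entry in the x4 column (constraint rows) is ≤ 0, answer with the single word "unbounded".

x1

Ratios: row 1 (x1): (31/27)/(14/27) = 31/14; row 2 (x2): entry -10/27 ≤ 0, skip; row 3 (s3): entry -7/9 ≤ 0, skip.
Minimum ratio is in the x1 row, so x1 leaves.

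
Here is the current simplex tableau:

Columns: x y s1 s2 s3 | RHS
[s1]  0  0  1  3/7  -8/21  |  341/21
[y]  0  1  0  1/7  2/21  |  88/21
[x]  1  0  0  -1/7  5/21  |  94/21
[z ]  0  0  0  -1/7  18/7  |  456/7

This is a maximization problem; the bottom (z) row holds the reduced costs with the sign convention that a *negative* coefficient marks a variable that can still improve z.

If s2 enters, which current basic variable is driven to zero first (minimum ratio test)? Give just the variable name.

y

Ratios: row 1 (s1): (341/21)/(3/7) = 341/9; row 2 (y): (88/21)/(1/7) = 88/3; row 3 (x): entry -1/7 ≤ 0, skip.
Minimum ratio 88/3 is in the y row, so y leaves.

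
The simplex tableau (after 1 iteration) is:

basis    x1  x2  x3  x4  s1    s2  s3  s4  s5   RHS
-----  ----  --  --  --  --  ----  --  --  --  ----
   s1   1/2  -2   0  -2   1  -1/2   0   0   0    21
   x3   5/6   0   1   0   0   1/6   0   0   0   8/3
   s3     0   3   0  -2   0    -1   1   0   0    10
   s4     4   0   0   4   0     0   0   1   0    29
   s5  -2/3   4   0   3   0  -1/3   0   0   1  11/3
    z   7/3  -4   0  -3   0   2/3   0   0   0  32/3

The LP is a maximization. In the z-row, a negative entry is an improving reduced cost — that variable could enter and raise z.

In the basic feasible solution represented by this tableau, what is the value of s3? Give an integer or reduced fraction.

10

s3 is basic (row 3); its value is the RHS of that row: 10.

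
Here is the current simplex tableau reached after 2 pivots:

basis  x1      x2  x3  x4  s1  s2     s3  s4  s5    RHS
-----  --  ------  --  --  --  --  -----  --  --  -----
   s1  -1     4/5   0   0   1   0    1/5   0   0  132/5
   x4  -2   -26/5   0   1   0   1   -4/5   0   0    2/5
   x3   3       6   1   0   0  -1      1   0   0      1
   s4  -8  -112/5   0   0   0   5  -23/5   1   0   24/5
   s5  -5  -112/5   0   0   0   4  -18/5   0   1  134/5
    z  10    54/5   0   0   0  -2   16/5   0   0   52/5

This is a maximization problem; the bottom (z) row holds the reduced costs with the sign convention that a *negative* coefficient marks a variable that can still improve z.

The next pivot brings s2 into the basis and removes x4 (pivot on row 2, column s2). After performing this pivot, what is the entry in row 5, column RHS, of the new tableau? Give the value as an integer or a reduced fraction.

126/5

Pivot element is row 2, column s2: 1.
Normalize row 2: new (row 2, RHS) = (2/5)/1 = 2/5.
row 5 ← row 5 − 4·(new row 2): 134/5 − 4·(2/5) = 126/5.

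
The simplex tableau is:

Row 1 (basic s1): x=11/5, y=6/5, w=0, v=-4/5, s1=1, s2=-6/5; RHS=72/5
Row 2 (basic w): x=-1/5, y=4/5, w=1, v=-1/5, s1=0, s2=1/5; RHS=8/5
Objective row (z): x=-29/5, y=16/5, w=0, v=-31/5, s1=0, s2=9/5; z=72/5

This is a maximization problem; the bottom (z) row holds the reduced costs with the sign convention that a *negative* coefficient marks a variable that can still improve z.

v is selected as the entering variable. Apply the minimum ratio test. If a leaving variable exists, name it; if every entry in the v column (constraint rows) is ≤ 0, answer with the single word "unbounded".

unbounded

v-column entries: row 1: -4/5, row 2: -1/5. All ≤ 0, so v can increase without bound; the LP is unbounded in this direction.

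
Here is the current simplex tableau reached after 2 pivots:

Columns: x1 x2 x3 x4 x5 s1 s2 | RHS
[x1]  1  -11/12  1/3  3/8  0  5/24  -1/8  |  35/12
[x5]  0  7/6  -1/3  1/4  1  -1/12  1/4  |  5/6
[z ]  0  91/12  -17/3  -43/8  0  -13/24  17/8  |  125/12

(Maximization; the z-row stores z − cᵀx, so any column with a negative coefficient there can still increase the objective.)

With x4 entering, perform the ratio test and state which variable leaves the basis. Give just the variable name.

Ratios: row 1 (x1): (35/12)/(3/8) = 70/9; row 2 (x5): (5/6)/(1/4) = 10/3.
Minimum ratio 10/3 is in the x5 row, so x5 leaves.

x5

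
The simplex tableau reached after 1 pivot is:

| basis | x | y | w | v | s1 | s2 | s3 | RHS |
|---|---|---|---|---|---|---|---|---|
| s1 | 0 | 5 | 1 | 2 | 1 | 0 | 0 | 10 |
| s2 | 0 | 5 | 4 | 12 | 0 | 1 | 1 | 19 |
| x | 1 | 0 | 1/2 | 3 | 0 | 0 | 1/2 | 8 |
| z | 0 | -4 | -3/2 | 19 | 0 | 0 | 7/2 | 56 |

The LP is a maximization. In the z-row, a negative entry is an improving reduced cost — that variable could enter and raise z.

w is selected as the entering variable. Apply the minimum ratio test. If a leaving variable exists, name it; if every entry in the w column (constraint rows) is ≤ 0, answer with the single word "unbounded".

s2

Ratios: row 1 (s1): 10/1 = 10; row 2 (s2): 19/4 = 19/4; row 3 (x): 8/(1/2) = 16.
Minimum ratio is in the s2 row, so s2 leaves.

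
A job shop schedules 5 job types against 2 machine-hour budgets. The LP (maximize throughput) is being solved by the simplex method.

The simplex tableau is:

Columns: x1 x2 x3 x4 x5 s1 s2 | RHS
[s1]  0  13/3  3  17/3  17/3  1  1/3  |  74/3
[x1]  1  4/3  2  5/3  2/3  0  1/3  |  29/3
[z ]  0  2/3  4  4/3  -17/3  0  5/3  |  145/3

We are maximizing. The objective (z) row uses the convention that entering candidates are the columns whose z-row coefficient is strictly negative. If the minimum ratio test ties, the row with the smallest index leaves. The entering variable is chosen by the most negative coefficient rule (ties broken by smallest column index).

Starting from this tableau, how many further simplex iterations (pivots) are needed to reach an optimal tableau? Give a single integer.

pivot: x5 in, s1 out → z = 73
No improving column remains; optimal.

1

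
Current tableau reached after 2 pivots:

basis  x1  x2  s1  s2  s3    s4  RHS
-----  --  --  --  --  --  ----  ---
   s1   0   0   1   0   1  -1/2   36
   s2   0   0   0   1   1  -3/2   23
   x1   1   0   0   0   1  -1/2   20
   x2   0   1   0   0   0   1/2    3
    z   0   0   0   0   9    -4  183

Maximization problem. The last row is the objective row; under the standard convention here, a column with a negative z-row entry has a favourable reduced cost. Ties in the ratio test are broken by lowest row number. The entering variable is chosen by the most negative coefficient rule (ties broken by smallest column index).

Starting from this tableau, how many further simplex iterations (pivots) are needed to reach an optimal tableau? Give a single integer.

pivot: s4 in, x2 out → z = 207
No improving column remains; optimal.

1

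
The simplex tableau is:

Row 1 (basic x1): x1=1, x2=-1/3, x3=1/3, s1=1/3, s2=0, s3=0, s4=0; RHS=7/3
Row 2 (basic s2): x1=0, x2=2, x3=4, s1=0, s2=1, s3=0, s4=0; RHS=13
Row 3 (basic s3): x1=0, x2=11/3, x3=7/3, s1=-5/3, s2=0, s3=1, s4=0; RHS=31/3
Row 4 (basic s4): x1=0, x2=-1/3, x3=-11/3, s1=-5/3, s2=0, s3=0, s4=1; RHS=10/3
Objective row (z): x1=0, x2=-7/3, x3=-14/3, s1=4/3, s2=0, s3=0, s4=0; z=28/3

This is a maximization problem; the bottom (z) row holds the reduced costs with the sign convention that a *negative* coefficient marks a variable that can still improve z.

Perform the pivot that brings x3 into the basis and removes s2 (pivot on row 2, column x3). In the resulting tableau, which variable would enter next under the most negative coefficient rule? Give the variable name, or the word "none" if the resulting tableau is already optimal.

none

Pivot element 4. New z-row = old z-row − (-14/3)·(row 2/4).
Updated z-row coefficients: x1: 0, x2: 0, x3: 0, s1: 4/3, s2: 7/6, s3: 0, s4: 0.
No coefficient is strictly negative; the tableau after this pivot is optimal.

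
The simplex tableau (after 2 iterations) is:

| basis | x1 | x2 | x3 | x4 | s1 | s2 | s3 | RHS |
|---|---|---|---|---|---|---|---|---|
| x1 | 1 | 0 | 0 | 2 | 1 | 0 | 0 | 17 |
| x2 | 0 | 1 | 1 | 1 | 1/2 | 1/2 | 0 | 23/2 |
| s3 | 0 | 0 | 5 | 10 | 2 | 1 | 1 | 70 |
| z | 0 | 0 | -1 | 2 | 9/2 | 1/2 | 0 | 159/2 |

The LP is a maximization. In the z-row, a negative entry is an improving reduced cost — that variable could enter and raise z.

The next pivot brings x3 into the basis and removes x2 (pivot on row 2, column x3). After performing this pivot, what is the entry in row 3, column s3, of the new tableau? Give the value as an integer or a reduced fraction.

1

Pivot element is row 2, column x3: 1.
Normalize row 2: new (row 2, s3) = 0/1 = 0.
row 3 ← row 3 − 5·(new row 2): 1 − 5·0 = 1.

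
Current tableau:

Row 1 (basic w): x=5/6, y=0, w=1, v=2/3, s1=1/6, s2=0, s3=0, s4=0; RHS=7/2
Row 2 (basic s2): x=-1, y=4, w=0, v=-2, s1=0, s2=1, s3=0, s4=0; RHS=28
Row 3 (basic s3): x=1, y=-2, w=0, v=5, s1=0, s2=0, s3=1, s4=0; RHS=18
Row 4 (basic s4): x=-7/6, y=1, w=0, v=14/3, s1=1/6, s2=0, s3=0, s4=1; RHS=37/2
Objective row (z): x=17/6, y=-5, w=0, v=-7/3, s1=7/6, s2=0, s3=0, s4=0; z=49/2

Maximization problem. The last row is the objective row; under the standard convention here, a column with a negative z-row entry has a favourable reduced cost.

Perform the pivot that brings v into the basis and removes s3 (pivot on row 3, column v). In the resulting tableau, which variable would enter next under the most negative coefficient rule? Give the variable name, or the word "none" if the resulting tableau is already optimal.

Pivot element 5. New z-row = old z-row − (-7/3)·(row 3/5).
Updated z-row coefficients: x: 33/10, y: -89/15, w: 0, v: 0, s1: 7/6, s2: 0, s3: 7/15, s4: 0.
The most negative is -89/15 in column y, so y would enter next.

y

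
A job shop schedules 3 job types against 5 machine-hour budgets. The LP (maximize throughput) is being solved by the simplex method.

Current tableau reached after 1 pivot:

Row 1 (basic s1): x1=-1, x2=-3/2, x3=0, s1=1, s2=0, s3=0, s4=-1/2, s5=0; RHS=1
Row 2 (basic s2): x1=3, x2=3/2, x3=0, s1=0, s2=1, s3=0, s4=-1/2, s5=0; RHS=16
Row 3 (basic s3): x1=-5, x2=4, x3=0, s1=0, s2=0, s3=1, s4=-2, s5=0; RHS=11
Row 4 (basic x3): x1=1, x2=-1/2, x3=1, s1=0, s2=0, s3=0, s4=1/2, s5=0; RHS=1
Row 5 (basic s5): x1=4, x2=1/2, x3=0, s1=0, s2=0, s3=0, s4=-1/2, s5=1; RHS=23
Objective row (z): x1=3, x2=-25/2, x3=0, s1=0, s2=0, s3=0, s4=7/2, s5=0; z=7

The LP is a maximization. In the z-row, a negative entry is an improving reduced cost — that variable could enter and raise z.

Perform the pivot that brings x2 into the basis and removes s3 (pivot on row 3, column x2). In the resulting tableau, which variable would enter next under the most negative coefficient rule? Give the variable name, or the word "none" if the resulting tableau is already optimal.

x1

Pivot element 4. New z-row = old z-row − (-25/2)·(row 3/4).
Updated z-row coefficients: x1: -101/8, x2: 0, x3: 0, s1: 0, s2: 0, s3: 25/8, s4: -11/4, s5: 0.
The most negative is -101/8 in column x1, so x1 would enter next.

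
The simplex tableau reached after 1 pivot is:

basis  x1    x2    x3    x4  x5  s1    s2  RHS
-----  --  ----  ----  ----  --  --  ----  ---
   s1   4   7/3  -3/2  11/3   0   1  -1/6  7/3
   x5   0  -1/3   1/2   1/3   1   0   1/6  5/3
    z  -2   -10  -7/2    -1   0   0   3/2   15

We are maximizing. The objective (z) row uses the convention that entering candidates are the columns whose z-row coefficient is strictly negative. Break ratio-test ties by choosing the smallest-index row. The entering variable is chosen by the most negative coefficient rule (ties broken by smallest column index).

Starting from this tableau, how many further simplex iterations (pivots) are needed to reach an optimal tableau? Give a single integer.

2

pivot: x2 in, s1 out → z = 25
pivot: x3 in, x5 out → z = 189/2
No improving column remains; optimal.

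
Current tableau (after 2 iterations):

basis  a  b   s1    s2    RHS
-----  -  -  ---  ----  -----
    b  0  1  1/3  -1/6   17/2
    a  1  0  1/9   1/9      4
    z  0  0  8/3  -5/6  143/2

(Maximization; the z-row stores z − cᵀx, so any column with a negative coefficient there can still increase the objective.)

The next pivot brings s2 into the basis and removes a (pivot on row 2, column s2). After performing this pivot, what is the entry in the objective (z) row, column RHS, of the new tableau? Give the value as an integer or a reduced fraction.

Pivot element is row 2, column s2: 1/9.
Normalize row 2: new (row 2, RHS) = 4/(1/9) = 36.
z-row ← z-row − (-5/6)·(new row 2): 143/2 − (-5/6)·36 = 203/2.

203/2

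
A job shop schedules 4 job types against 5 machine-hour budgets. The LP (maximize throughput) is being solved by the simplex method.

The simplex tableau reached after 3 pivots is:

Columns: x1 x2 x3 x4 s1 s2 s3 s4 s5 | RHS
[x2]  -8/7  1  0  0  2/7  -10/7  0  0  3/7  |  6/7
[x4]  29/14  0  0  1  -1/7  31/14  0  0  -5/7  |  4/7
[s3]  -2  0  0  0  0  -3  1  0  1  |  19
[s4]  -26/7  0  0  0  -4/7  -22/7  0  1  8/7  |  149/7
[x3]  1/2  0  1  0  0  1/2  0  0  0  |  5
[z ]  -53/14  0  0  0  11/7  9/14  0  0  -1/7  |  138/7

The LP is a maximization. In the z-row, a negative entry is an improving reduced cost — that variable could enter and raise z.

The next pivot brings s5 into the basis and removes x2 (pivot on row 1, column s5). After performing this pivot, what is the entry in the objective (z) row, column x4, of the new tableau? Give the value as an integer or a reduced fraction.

Pivot element is row 1, column s5: 3/7.
Normalize row 1: new (row 1, x4) = 0/(3/7) = 0.
z-row ← z-row − (-1/7)·(new row 1): 0 − (-1/7)·0 = 0.

0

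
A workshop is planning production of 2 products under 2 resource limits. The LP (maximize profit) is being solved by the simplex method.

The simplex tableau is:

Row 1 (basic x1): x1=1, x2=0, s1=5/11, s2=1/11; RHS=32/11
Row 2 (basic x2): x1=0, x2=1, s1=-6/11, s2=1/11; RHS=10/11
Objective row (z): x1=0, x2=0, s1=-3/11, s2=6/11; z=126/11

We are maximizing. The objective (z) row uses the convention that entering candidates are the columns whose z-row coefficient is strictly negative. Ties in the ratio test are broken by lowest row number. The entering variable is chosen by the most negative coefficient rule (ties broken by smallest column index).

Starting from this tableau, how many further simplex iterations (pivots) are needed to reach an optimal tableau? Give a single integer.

pivot: s1 in, x1 out → z = 66/5
No improving column remains; optimal.

1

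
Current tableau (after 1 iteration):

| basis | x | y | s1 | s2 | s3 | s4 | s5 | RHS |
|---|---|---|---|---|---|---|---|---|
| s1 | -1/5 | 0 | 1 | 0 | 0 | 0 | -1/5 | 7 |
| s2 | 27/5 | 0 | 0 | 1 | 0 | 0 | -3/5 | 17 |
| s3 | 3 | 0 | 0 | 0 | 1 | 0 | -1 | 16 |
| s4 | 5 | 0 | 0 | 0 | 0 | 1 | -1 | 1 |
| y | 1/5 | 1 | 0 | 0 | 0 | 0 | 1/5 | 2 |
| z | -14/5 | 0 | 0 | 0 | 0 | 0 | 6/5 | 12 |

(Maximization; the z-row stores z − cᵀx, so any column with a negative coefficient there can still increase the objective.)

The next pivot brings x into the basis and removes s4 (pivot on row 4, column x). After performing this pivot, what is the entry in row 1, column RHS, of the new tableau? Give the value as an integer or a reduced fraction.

Pivot element is row 4, column x: 5.
Normalize row 4: new (row 4, RHS) = 1/5 = 1/5.
row 1 ← row 1 − (-1/5)·(new row 4): 7 − (-1/5)·(1/5) = 176/25.

176/25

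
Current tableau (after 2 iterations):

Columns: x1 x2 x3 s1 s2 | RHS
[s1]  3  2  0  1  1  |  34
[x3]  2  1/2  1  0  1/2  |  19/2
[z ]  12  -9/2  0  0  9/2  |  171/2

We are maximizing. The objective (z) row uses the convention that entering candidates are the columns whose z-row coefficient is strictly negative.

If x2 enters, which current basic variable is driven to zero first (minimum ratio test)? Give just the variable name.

s1

Ratios: row 1 (s1): 34/2 = 17; row 2 (x3): (19/2)/(1/2) = 19.
Minimum ratio 17 is in the s1 row, so s1 leaves.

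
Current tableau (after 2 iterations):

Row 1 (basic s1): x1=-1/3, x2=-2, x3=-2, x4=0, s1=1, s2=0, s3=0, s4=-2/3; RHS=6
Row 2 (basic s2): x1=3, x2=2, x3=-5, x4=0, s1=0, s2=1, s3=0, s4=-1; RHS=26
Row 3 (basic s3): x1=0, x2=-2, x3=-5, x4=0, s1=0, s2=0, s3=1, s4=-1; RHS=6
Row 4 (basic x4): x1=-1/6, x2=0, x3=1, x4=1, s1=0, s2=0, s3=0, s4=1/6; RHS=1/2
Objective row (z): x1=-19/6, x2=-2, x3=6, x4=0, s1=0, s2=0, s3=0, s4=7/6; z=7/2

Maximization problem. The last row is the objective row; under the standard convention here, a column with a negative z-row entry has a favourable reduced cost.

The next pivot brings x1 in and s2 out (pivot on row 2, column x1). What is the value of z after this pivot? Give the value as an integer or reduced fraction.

557/18

Minimum ratio for x1: 26/3 = 26/3.
z changes by −(z-row coeff of x1)·ratio = −(-19/6)·(26/3) = 247/9.
New z = 7/2 + (247/9) = 557/18.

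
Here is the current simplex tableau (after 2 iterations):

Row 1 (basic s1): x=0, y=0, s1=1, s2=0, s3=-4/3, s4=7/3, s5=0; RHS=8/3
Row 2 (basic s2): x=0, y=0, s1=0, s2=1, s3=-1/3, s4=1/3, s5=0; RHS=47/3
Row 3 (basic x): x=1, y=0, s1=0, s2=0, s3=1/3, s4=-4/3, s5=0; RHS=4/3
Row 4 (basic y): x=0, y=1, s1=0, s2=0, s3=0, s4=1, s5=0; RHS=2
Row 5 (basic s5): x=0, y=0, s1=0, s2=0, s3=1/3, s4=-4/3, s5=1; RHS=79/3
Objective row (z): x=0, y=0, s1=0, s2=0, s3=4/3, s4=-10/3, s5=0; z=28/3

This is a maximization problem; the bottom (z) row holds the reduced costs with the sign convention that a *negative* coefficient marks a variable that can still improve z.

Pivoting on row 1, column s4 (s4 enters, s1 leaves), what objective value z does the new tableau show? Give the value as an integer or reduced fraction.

92/7

Minimum ratio for s4: (8/3)/(7/3) = 8/7.
z changes by −(z-row coeff of s4)·ratio = −(-10/3)·(8/7) = 80/21.
New z = 28/3 + (80/21) = 92/7.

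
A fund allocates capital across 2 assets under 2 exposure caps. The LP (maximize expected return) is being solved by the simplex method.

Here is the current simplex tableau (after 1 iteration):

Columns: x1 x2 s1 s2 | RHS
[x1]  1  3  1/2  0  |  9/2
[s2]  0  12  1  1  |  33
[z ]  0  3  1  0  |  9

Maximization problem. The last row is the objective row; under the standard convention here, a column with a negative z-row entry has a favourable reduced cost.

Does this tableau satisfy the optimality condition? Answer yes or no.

yes

No objective-row coefficient is strictly negative, so no entering variable exists; the tableau is optimal.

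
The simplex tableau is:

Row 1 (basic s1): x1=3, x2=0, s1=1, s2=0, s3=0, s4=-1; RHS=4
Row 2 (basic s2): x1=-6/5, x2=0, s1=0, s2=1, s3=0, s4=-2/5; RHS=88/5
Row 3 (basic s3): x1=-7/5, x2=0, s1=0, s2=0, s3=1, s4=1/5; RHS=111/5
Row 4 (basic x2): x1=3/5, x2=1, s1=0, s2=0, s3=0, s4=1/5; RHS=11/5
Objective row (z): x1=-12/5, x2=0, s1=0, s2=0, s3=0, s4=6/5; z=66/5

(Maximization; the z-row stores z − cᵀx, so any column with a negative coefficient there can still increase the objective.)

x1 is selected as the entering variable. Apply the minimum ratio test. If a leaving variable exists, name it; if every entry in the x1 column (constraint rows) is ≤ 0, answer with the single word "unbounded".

s1

Ratios: row 1 (s1): 4/3 = 4/3; row 2 (s2): entry -6/5 ≤ 0, skip; row 3 (s3): entry -7/5 ≤ 0, skip; row 4 (x2): (11/5)/(3/5) = 11/3.
Minimum ratio is in the s1 row, so s1 leaves.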